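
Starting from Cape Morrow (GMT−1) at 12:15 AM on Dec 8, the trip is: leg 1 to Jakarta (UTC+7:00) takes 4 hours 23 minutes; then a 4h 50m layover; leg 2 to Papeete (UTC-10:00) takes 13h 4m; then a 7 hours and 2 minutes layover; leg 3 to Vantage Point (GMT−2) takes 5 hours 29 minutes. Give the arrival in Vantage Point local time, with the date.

10:03 AM on Dec 9

Convert departure to UTC: 12:15 AM + 1:00 = 1:15 AM UTC on Dec 8.
Add 4 hours 23 minutes leg 1 → 5:38 AM UTC.
Add 4 hours 50 minutes layover in Jakarta → 10:28 AM UTC.
Add 13 hours 4 minutes leg 2 → 11:32 PM UTC.
Add 7 hours and 2 minutes layover in Papeete → 6:34 AM UTC (Dec 9).
Add 5 hours and 29 minutes leg 3 → 12:03 PM UTC.
Vantage Point is UTC−2:00, so local arrival = 12:03 PM − 2:00 = 10:03 AM on Dec 9.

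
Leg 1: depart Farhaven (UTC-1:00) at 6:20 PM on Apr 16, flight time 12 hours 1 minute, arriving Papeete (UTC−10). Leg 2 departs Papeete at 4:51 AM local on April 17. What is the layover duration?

Convert departure to UTC: 6:20 PM + 1:00 = 7:20 PM UTC on Apr 16.
Add 12 hours and 1 minute flight time → 7:21 AM UTC (Apr 17).
Papeete is UTC−10:00, so local arrival = 7:21 AM − 10:00 = 9:21 PM on Apr 16.
Layover = 4:51 AM − 9:21 PM (+1 day) = 7 hours 30 minutes.

7 hours 30 minutes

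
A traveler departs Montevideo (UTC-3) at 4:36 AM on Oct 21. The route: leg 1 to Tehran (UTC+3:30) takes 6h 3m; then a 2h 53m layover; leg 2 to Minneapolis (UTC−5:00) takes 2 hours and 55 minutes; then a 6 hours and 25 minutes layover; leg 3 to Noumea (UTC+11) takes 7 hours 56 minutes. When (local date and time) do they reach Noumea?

8:48 PM on Oct 22

Convert departure to UTC: 4:36 AM + 3:00 = 7:36 AM UTC on Oct 21.
Add 6 hours and 3 minutes leg 1 → 1:39 PM UTC.
Add 2 hours and 53 minutes layover in Tehran → 4:32 PM UTC.
Add 2 hours and 55 minutes leg 2 → 7:27 PM UTC.
Add 6 hours and 25 minutes layover in Minneapolis → 1:52 AM UTC (Oct 22).
Add 7 hours and 56 minutes leg 3 → 9:48 AM UTC.
Noumea is UTC+11:00, so local arrival = 9:48 AM + 11:00 = 8:48 PM on Oct 22.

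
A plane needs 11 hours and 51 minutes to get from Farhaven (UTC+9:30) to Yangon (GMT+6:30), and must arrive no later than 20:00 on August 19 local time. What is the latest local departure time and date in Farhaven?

11:09 on August 19

Target arrival in UTC: 20:00 − 6:30 = 13:30 on Aug 19.
Subtract 11 hours 51 minutes → departure 01:39 UTC on Aug 19.
Farhaven is UTC+9:30: 01:39 + 9:30 = 11:09 on Aug 19.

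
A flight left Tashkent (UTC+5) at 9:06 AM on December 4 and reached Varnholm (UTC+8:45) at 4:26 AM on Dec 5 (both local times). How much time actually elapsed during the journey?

15 hours 35 minutes

Varnholm is 3:45 ahead of Tashkent.
Clock-face elapsed time (ignoring zones) is 19 hours 20 minutes.
Actual elapsed = 19 hours 20 minutes − 3:45 = 15 hours 35 minutes.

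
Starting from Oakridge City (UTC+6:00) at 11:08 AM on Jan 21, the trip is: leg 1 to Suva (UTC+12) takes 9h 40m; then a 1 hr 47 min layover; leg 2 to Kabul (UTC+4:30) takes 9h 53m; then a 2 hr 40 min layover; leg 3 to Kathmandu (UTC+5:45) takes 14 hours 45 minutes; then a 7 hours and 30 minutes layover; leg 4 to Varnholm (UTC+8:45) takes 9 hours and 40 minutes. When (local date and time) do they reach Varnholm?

Convert departure to UTC: 11:08 AM − 6:00 = 5:08 AM UTC on Jan 21.
Add 9 hours 40 minutes leg 1 → 2:48 PM UTC.
Add 1 hour 47 minutes layover in Suva → 4:35 PM UTC.
Add 9 hours and 53 minutes leg 2 → 2:28 AM UTC (Jan 22).
Add 2 hours and 40 minutes layover in Kabul → 5:08 AM UTC.
Add 14 hours 45 minutes leg 3 → 7:53 PM UTC.
Add 7 hours and 30 minutes layover in Kathmandu → 3:23 AM UTC (Jan 23).
Add 9 hours 40 minutes leg 4 → 1:03 PM UTC.
Varnholm is UTC+8:45, so local arrival = 1:03 PM + 8:45 = 9:48 PM on Jan 23.

9:48 PM on January 23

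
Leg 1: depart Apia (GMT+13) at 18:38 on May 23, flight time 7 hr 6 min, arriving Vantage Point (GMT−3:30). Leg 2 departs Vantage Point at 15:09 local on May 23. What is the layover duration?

5 hours 55 minutes

Convert departure to UTC: 18:38 − 13:00 = 05:38 UTC on May 23.
Add 7 hours 6 minutes flight time → 12:44 UTC.
Vantage Point is UTC−3:30, so local arrival = 12:44 − 3:30 = 09:14 on May 23.
Layover = 15:09 − 09:14 = 5 hours 55 minutes.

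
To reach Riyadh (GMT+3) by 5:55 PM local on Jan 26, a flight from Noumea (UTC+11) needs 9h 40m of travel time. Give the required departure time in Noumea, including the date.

4:15 PM on January 26

Target arrival in UTC: 5:55 PM − 3:00 = 2:55 PM on Jan 26.
Subtract 9 hours 40 minutes → departure 5:15 AM UTC on Jan 26.
Noumea is UTC+11:00: 5:15 AM + 11:00 = 4:15 PM on Jan 26.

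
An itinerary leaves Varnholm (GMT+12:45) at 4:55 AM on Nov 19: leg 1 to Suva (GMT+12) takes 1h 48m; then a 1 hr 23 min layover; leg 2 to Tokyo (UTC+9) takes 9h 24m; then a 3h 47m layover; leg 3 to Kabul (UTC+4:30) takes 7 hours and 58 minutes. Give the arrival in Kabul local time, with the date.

9:00 PM on Nov 19

Convert departure to UTC: 4:55 AM − 12:45 = 4:10 PM UTC on Nov 18.
Add 1 hour and 48 minutes leg 1 → 5:58 PM UTC.
Add 1 hour and 23 minutes layover in Suva → 7:21 PM UTC.
Add 9 hours and 24 minutes leg 2 → 4:45 AM UTC (Nov 19).
Add 3 hours 47 minutes layover in Tokyo → 8:32 AM UTC.
Add 7 hours 58 minutes leg 3 → 4:30 PM UTC.
Kabul is UTC+4:30, so local arrival = 4:30 PM + 4:30 = 9:00 PM on Nov 19.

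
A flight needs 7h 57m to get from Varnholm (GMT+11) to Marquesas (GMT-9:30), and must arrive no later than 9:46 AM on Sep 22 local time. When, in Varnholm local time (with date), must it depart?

Target arrival in UTC: 9:46 AM + 9:30 = 7:16 PM on Sep 22.
Subtract 7 hours and 57 minutes → departure 11:19 AM UTC on Sep 22.
Varnholm is UTC+11:00: 11:19 AM + 11:00 = 10:19 PM on Sep 22.

10:19 PM on September 22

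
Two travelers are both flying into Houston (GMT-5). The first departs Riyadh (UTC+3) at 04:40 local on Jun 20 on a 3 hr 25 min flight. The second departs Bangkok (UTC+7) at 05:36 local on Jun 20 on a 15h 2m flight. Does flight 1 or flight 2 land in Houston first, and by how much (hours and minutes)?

Flight 1 in UTC: 04:40 − 3:00 = 01:40 on Jun 20.
+3 hours 25 minutes → arrive 05:05 UTC on Jun 20.
Flight 2 in UTC: 05:36 − 7:00 = 22:36 on Jun 19.
+15 hours 2 minutes → arrive 13:38 UTC on Jun 20.
Flight 1 lands earlier by 8 hours 33 minutes.

the first, by 8 hours 33 minutes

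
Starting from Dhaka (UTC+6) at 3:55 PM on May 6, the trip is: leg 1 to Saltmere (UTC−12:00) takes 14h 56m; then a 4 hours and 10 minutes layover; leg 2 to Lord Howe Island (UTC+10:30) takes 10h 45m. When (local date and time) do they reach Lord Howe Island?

Convert departure to UTC: 3:55 PM − 6:00 = 9:55 AM UTC on May 6.
Add 14 hours and 56 minutes leg 1 → 12:51 AM UTC (May 7).
Add 4 hours 10 minutes layover in Saltmere → 5:01 AM UTC.
Add 10 hours 45 minutes leg 2 → 3:46 PM UTC.
Lord Howe Island is UTC+10:30, so local arrival = 3:46 PM + 10:30 = 2:16 AM on May 8.

2:16 AM on May 8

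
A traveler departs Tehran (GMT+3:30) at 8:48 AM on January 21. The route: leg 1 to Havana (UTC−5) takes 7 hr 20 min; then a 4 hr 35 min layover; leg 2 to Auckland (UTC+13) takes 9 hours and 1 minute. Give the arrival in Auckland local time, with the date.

3:14 PM on January 22

Convert departure to UTC: 8:48 AM − 3:30 = 5:18 AM UTC on Jan 21.
Add 7 hours 20 minutes leg 1 → 12:38 PM UTC.
Add 4 hours 35 minutes layover in Havana → 5:13 PM UTC.
Add 9 hours 1 minute leg 2 → 2:14 AM UTC (Jan 22).
Auckland is UTC+13:00, so local arrival = 2:14 AM + 13:00 = 3:14 PM on Jan 22.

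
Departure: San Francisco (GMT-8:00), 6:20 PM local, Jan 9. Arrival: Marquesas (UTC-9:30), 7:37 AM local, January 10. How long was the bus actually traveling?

14 hours 47 minutes

Departure in UTC: 6:20 PM + 8:00 = 2:20 AM on Jan 10.
Arrival in UTC: 7:37 AM + 9:30 = 5:07 PM on Jan 10.
Elapsed = 5:07 PM − 2:20 AM = 14 hours 47 minutes.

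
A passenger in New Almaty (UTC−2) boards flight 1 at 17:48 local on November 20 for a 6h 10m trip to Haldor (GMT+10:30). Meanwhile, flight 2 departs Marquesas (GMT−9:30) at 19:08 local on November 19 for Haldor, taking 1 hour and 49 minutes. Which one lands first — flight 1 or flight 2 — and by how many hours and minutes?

the second, by 19 hours 31 minutes

Flight 1 in UTC: 17:48 + 2:00 = 19:48 on Nov 20.
+6 hours and 10 minutes → arrive 01:58 UTC on Nov 21.
Flight 2 in UTC: 19:08 + 9:30 = 04:38 on Nov 20.
+1 hour 49 minutes → arrive 06:27 UTC on Nov 20.
Flight 2 lands earlier by 19 hours 31 minutes.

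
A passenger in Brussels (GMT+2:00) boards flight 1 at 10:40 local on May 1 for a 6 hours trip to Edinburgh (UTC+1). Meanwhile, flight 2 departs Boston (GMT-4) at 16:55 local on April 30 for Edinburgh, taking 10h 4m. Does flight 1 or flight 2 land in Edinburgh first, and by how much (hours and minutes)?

the second, by 7 hours 41 minutes

Flight 1 in UTC: 10:40 − 2:00 = 08:40 on May 1.
+6 hours → arrive 14:40 UTC on May 1.
Flight 2 in UTC: 16:55 + 4:00 = 20:55 on Apr 30.
+10 hours and 4 minutes → arrive 06:59 UTC on May 1.
Flight 2 lands earlier by 7 hours 41 minutes.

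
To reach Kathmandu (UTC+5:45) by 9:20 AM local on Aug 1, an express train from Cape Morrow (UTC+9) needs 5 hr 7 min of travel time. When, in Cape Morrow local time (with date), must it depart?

Target arrival in UTC: 9:20 AM − 5:45 = 3:35 AM on Aug 1.
Subtract 5 hours 7 minutes → departure 10:28 PM UTC on Jul 31.
Cape Morrow is UTC+9:00: 10:28 PM + 9:00 = 7:28 AM on Aug 1.

7:28 AM on August 1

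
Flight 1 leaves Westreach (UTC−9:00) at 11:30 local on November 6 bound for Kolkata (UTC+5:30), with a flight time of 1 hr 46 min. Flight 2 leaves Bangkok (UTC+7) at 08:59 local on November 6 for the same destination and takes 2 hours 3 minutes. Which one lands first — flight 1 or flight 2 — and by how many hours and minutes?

the second, by 18 hours 14 minutes

Flight 1 in UTC: 11:30 + 9:00 = 20:30 on Nov 6.
+1 hour and 46 minutes → arrive 22:16 UTC on Nov 6.
Flight 2 in UTC: 08:59 − 7:00 = 01:59 on Nov 6.
+2 hours 3 minutes → arrive 04:02 UTC on Nov 6.
Flight 2 lands earlier by 18 hours 14 minutes.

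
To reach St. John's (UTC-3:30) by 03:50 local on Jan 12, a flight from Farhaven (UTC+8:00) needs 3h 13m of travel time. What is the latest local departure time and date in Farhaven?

12:07 on Jan 12

Target arrival in UTC: 03:50 + 3:30 = 07:20 on Jan 12.
Subtract 3 hours and 13 minutes → departure 04:07 UTC on Jan 12.
Farhaven is UTC+8:00: 04:07 + 8:00 = 12:07 on Jan 12.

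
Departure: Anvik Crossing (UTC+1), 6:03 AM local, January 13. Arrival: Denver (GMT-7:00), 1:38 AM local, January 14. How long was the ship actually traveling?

27 hours 35 minutes

Departure in UTC: 6:03 AM − 1:00 = 5:03 AM on Jan 13.
Arrival in UTC: 1:38 AM + 7:00 = 8:38 AM on Jan 14.
Elapsed = 8:38 AM − 5:03 AM (+1 day) = 27 hours 35 minutes.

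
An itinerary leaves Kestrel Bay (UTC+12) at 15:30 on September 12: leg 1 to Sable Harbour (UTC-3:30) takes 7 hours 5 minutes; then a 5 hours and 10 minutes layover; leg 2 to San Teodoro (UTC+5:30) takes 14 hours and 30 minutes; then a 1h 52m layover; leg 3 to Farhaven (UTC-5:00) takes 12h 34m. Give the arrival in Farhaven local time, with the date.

Convert departure to UTC: 15:30 − 12:00 = 03:30 UTC on Sep 12.
Add 7 hours 5 minutes leg 1 → 10:35 UTC.
Add 5 hours and 10 minutes layover in Sable Harbour → 15:45 UTC.
Add 14 hours and 30 minutes leg 2 → 06:15 UTC (Sep 13).
Add 1 hour and 52 minutes layover in San Teodoro → 08:07 UTC.
Add 12 hours 34 minutes leg 3 → 20:41 UTC.
Farhaven is UTC−5:00, so local arrival = 20:41 − 5:00 = 15:41 on Sep 13.

15:41 on Sep 13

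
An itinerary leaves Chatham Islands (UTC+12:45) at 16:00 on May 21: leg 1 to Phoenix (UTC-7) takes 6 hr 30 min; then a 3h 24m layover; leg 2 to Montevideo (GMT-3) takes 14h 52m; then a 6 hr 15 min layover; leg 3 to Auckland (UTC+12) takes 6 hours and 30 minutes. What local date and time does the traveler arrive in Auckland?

Convert departure to UTC: 16:00 − 12:45 = 03:15 UTC on May 21.
Add 6 hours and 30 minutes leg 1 → 09:45 UTC.
Add 3 hours and 24 minutes layover in Phoenix → 13:09 UTC.
Add 14 hours and 52 minutes leg 2 → 04:01 UTC (May 22).
Add 6 hours 15 minutes layover in Montevideo → 10:16 UTC.
Add 6 hours 30 minutes leg 3 → 16:46 UTC.
Auckland is UTC+12:00, so local arrival = 16:46 + 12:00 = 04:46 on May 23.

04:46 on May 23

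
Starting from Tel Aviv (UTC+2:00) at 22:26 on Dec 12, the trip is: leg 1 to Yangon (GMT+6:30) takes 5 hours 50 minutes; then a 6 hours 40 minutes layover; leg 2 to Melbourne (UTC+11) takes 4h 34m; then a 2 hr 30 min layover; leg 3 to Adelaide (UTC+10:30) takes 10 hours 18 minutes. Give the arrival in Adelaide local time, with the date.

12:48 on December 14

Convert departure to UTC: 22:26 − 2:00 = 20:26 UTC on Dec 12.
Add 5 hours 50 minutes leg 1 → 02:16 UTC (Dec 13).
Add 6 hours 40 minutes layover in Yangon → 08:56 UTC.
Add 4 hours and 34 minutes leg 2 → 13:30 UTC.
Add 2 hours 30 minutes layover in Melbourne → 16:00 UTC.
Add 10 hours 18 minutes leg 3 → 02:18 UTC (Dec 14).
Adelaide is UTC+10:30, so local arrival = 02:18 + 10:30 = 12:48 on Dec 14.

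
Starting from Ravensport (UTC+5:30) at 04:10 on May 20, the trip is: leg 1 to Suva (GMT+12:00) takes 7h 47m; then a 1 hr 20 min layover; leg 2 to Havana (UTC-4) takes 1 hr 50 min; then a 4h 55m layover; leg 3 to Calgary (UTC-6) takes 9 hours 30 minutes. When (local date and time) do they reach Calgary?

18:02 on May 20

Convert departure to UTC: 04:10 − 5:30 = 22:40 UTC on May 19.
Add 7 hours 47 minutes leg 1 → 06:27 UTC (May 20).
Add 1 hour and 20 minutes layover in Suva → 07:47 UTC.
Add 1 hour and 50 minutes leg 2 → 09:37 UTC.
Add 4 hours and 55 minutes layover in Havana → 14:32 UTC.
Add 9 hours and 30 minutes leg 3 → 00:02 UTC (May 21).
Calgary is UTC−6:00, so local arrival = 00:02 − 6:00 = 18:02 on May 20.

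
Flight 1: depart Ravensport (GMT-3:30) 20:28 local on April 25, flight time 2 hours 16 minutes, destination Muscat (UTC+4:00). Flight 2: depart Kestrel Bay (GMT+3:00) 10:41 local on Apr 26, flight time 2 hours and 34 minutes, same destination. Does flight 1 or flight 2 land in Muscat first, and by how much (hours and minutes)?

the first, by 8 hours 1 minute

Flight 1 in UTC: 20:28 + 3:30 = 23:58 on Apr 25.
+2 hours 16 minutes → arrive 02:14 UTC on Apr 26.
Flight 2 in UTC: 10:41 − 3:00 = 07:41 on Apr 26.
+2 hours and 34 minutes → arrive 10:15 UTC on Apr 26.
Flight 1 lands earlier by 8 hours 1 minute.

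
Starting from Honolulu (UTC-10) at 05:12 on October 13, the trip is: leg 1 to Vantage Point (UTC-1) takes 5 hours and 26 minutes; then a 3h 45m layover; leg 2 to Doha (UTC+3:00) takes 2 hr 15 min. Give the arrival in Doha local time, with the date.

Convert departure to UTC: 05:12 + 10:00 = 15:12 UTC on Oct 13.
Add 5 hours and 26 minutes leg 1 → 20:38 UTC.
Add 3 hours and 45 minutes layover in Vantage Point → 00:23 UTC (Oct 14).
Add 2 hours 15 minutes leg 2 → 02:38 UTC.
Doha is UTC+3:00, so local arrival = 02:38 + 3:00 = 05:38 on Oct 14.

05:38 on Oct 14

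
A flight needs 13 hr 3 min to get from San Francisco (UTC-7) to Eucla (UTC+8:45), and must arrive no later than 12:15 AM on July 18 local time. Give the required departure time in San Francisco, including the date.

Target arrival in UTC: 12:15 AM − 8:45 = 3:30 PM on Jul 17.
Subtract 13 hours 3 minutes → departure 2:27 AM UTC on Jul 17.
San Francisco is UTC−7:00: 2:27 AM − 7:00 = 7:27 PM on Jul 16.

7:27 PM on Jul 16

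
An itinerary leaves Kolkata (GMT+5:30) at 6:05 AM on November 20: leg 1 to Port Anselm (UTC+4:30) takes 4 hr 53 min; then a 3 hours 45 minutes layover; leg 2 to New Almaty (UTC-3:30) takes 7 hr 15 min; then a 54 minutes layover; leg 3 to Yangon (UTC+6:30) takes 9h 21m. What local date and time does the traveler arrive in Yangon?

9:13 AM on November 21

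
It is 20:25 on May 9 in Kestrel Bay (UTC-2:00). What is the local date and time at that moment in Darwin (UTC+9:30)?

07:55 on May 10

In UTC: 20:25 + 2:00 = 22:25 on May 9.
Darwin is UTC+9:30: 22:25 + 9:30 = 07:55 on May 10.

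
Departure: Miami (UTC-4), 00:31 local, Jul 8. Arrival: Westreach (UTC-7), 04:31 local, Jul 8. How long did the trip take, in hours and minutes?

7 hours

Departure in UTC: 00:31 + 4:00 = 04:31 on Jul 8.
Arrival in UTC: 04:31 + 7:00 = 11:31 on Jul 8.
Elapsed = 11:31 − 04:31 = 7 hours.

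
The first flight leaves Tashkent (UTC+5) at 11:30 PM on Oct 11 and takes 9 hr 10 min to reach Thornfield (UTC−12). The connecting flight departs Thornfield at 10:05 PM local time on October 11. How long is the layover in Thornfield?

Convert departure to UTC: 11:30 PM − 5:00 = 6:30 PM UTC on Oct 11.
Add 9 hours 10 minutes flight time → 3:40 AM UTC (Oct 12).
Thornfield is UTC−12:00, so local arrival = 3:40 AM − 12:00 = 3:40 PM on Oct 11.
Layover = 10:05 PM − 3:40 PM = 6 hours 25 minutes.

6 hours 25 minutes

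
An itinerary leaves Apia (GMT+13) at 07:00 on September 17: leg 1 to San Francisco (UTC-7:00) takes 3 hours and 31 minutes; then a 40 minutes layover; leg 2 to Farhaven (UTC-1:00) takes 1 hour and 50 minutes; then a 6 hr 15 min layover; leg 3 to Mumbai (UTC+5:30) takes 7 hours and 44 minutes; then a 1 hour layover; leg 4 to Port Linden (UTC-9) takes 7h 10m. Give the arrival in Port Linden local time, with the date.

13:10 on September 17

Convert departure to UTC: 07:00 − 13:00 = 18:00 UTC on Sep 16.
Add 3 hours and 31 minutes leg 1 → 21:31 UTC.
Add 40 minutes layover in San Francisco → 22:11 UTC.
Add 1 hour and 50 minutes leg 2 → 00:01 UTC (Sep 17).
Add 6 hours 15 minutes layover in Farhaven → 06:16 UTC.
Add 7 hours 44 minutes leg 3 → 14:00 UTC.
Add 1 hour layover in Mumbai → 15:00 UTC.
Add 7 hours 10 minutes leg 4 → 22:10 UTC.
Port Linden is UTC−9:00, so local arrival = 22:10 − 9:00 = 13:10 on Sep 17.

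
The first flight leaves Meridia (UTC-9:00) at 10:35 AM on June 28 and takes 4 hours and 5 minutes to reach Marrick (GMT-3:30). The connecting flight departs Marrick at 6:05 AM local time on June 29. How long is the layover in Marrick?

9 hours 55 minutes

Convert departure to UTC: 10:35 AM + 9:00 = 7:35 PM UTC on Jun 28.
Add 4 hours 5 minutes flight time → 11:40 PM UTC.
Marrick is UTC−3:30, so local arrival = 11:40 PM − 3:30 = 8:10 PM on Jun 28.
Layover = 6:05 AM − 8:10 PM (+1 day) = 9 hours 55 minutes.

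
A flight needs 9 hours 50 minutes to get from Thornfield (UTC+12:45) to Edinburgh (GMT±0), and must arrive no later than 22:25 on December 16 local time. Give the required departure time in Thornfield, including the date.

Target arrival is already UTC: 22:25 on Dec 16.
Subtract 9 hours 50 minutes → departure 12:35 UTC on Dec 16.
Thornfield is UTC+12:45: 12:35 + 12:45 = 01:20 on Dec 17.

01:20 on Dec 17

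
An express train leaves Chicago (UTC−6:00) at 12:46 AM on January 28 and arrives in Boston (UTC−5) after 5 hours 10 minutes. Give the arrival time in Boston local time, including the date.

Boston is 1:00 ahead of Chicago.
After 5 hours 10 minutes it is 5:56 AM in Chicago.
Shift by the zone difference: 5:56 AM + 1:00 = 6:56 AM on Jan 28 in Boston.

6:56 AM on January 28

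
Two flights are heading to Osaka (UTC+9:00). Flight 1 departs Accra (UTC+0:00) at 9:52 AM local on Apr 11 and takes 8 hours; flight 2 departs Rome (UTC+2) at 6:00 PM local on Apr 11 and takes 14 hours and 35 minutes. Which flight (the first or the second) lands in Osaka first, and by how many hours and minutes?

the first, by 12 hours 43 minutes

Flight 1 departs at 9:52 AM UTC (Apr 11).
+8 hours → arrive 5:52 PM UTC on Apr 11.
Flight 2 in UTC: 6:00 PM − 2:00 = 4:00 PM on Apr 11.
+14 hours and 35 minutes → arrive 6:35 AM UTC on Apr 12.
Flight 1 lands earlier by 12 hours 43 minutes.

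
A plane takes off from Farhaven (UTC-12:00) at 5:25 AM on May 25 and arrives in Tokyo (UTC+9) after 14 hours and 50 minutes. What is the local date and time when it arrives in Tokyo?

Convert departure to UTC: 5:25 AM + 12:00 = 5:25 PM UTC on May 25.
Add 14 hours and 50 minutes travel time → 8:15 AM UTC (May 26).
Tokyo is UTC+9:00, so local arrival = 8:15 AM + 9:00 = 5:15 PM on May 26.

5:15 PM on May 26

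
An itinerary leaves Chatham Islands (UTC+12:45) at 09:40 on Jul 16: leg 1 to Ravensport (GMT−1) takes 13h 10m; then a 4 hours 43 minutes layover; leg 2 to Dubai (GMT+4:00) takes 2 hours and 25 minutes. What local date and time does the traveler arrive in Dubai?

21:13 on July 16

Convert departure to UTC: 09:40 − 12:45 = 20:55 UTC on Jul 15.
Add 13 hours 10 minutes leg 1 → 10:05 UTC (Jul 16).
Add 4 hours and 43 minutes layover in Ravensport → 14:48 UTC.
Add 2 hours and 25 minutes leg 2 → 17:13 UTC.
Dubai is UTC+4:00, so local arrival = 17:13 + 4:00 = 21:13 on Jul 16.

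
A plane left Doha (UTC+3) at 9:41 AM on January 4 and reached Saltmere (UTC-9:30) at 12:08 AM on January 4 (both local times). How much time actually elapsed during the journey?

Departure in UTC: 9:41 AM − 3:00 = 6:41 AM on Jan 4.
Arrival in UTC: 12:08 AM + 9:30 = 9:38 AM on Jan 4.
Elapsed = 9:38 AM − 6:41 AM = 2 hours 57 minutes.

2 hours 57 minutes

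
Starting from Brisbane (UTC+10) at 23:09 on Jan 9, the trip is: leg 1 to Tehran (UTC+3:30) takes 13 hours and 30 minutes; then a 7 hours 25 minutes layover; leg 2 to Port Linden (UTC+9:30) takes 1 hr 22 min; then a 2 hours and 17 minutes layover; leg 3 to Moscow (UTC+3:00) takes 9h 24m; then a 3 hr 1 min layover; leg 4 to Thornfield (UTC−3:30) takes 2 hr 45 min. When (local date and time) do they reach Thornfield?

01:23 on January 11

Convert departure to UTC: 23:09 − 10:00 = 13:09 UTC on Jan 9.
Add 13 hours 30 minutes leg 1 → 02:39 UTC (Jan 10).
Add 7 hours 25 minutes layover in Tehran → 10:04 UTC.
Add 1 hour and 22 minutes leg 2 → 11:26 UTC.
Add 2 hours and 17 minutes layover in Port Linden → 13:43 UTC.
Add 9 hours and 24 minutes leg 3 → 23:07 UTC.
Add 3 hours 1 minute layover in Moscow → 02:08 UTC (Jan 11).
Add 2 hours and 45 minutes leg 4 → 04:53 UTC.
Thornfield is UTC−3:30, so local arrival = 04:53 − 3:30 = 01:23 on Jan 11.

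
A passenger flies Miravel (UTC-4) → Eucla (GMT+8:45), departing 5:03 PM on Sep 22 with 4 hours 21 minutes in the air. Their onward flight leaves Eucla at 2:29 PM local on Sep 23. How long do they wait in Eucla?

Convert departure to UTC: 5:03 PM + 4:00 = 9:03 PM UTC on Sep 22.
Add 4 hours and 21 minutes flight time → 1:24 AM UTC (Sep 23).
Eucla is UTC+8:45, so local arrival = 1:24 AM + 8:45 = 10:09 AM on Sep 23.
Layover = 2:29 PM − 10:09 AM = 4 hours 20 minutes.

4 hours 20 minutes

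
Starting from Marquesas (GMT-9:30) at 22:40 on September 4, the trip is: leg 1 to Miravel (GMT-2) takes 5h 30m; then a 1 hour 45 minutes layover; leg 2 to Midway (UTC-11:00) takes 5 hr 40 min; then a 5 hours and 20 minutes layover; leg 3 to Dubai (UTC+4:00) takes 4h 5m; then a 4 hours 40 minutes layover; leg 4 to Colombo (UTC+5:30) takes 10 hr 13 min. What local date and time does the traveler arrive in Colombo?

02:53 on Sep 7

Convert departure to UTC: 22:40 + 9:30 = 08:10 UTC on Sep 5.
Add 5 hours and 30 minutes leg 1 → 13:40 UTC.
Add 1 hour 45 minutes layover in Miravel → 15:25 UTC.
Add 5 hours and 40 minutes leg 2 → 21:05 UTC.
Add 5 hours 20 minutes layover in Midway → 02:25 UTC (Sep 6).
Add 4 hours and 5 minutes leg 3 → 06:30 UTC.
Add 4 hours and 40 minutes layover in Dubai → 11:10 UTC.
Add 10 hours and 13 minutes leg 4 → 21:23 UTC.
Colombo is UTC+5:30, so local arrival = 21:23 + 5:30 = 02:53 on Sep 7.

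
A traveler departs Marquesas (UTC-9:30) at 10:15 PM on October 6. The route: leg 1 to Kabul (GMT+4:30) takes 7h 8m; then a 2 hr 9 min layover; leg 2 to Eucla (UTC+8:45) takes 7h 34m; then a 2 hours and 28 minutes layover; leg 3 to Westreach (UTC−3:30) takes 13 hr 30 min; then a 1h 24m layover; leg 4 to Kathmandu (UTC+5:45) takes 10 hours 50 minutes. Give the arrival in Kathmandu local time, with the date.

Convert departure to UTC: 10:15 PM + 9:30 = 7:45 AM UTC on Oct 7.
Add 7 hours and 8 minutes leg 1 → 2:53 PM UTC.
Add 2 hours 9 minutes layover in Kabul → 5:02 PM UTC.
Add 7 hours and 34 minutes leg 2 → 12:36 AM UTC (Oct 8).
Add 2 hours and 28 minutes layover in Eucla → 3:04 AM UTC.
Add 13 hours and 30 minutes leg 3 → 4:34 PM UTC.
Add 1 hour 24 minutes layover in Westreach → 5:58 PM UTC.
Add 10 hours 50 minutes leg 4 → 4:48 AM UTC (Oct 9).
Kathmandu is UTC+5:45, so local arrival = 4:48 AM + 5:45 = 10:33 AM on Oct 9.

10:33 AM on October 9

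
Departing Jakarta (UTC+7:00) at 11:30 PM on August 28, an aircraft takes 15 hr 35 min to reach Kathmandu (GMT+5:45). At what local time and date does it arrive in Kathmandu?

Convert departure to UTC: 11:30 PM − 7:00 = 4:30 PM UTC on Aug 28.
Add 15 hours and 35 minutes travel time → 8:05 AM UTC (Aug 29).
Kathmandu is UTC+5:45, so local arrival = 8:05 AM + 5:45 = 1:50 PM on Aug 29.

1:50 PM on Aug 29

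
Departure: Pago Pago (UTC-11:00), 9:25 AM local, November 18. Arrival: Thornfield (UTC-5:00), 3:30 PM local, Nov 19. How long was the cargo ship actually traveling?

24 hours 5 minutes

Departure in UTC: 9:25 AM + 11:00 = 8:25 PM on Nov 18.
Arrival in UTC: 3:30 PM + 5:00 = 8:30 PM on Nov 19.
Elapsed = 8:30 PM − 8:25 PM (+1 day) = 24 hours 5 minutes.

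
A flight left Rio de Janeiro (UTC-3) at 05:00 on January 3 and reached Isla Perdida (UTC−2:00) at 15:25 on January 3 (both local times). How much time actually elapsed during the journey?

Departure in UTC: 05:00 + 3:00 = 08:00 on Jan 3.
Arrival in UTC: 15:25 + 2:00 = 17:25 on Jan 3.
Elapsed = 17:25 − 08:00 = 9 hours 25 minutes.

9 hours 25 minutes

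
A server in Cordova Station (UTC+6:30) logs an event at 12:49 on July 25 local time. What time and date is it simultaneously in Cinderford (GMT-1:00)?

05:19 on Jul 25

In UTC: 12:49 − 6:30 = 06:19 on Jul 25.
Cinderford is UTC−1:00: 06:19 − 1:00 = 05:19 on Jul 25.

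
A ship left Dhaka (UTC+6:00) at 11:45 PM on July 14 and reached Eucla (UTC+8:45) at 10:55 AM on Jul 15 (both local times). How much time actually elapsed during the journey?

Departure in UTC: 11:45 PM − 6:00 = 5:45 PM on Jul 14.
Arrival in UTC: 10:55 AM − 8:45 = 2:10 AM on Jul 15.
Elapsed = 2:10 AM − 5:45 PM (+1 day) = 8 hours 25 minutes.

8 hours 25 minutes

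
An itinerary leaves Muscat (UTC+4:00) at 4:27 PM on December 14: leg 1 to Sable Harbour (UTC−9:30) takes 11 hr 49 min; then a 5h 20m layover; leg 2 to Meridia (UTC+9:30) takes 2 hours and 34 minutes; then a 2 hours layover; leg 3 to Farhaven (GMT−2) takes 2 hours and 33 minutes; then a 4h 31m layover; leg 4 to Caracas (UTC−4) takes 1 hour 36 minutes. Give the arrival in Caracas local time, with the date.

Convert departure to UTC: 4:27 PM − 4:00 = 12:27 PM UTC on Dec 14.
Add 11 hours 49 minutes leg 1 → 12:16 AM UTC (Dec 15).
Add 5 hours and 20 minutes layover in Sable Harbour → 5:36 AM UTC.
Add 2 hours 34 minutes leg 2 → 8:10 AM UTC.
Add 2 hours layover in Meridia → 10:10 AM UTC.
Add 2 hours and 33 minutes leg 3 → 12:43 PM UTC.
Add 4 hours 31 minutes layover in Farhaven → 5:14 PM UTC.
Add 1 hour and 36 minutes leg 4 → 6:50 PM UTC.
Caracas is UTC−4:00, so local arrival = 6:50 PM − 4:00 = 2:50 PM on Dec 15.

2:50 PM on Dec 15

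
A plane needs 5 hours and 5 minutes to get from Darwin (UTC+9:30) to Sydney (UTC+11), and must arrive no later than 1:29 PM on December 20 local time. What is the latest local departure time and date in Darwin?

6:54 AM on Dec 20

Target arrival in UTC: 1:29 PM − 11:00 = 2:29 AM on Dec 20.
Subtract 5 hours and 5 minutes → departure 9:24 PM UTC on Dec 19.
Darwin is UTC+9:30: 9:24 PM + 9:30 = 6:54 AM on Dec 20.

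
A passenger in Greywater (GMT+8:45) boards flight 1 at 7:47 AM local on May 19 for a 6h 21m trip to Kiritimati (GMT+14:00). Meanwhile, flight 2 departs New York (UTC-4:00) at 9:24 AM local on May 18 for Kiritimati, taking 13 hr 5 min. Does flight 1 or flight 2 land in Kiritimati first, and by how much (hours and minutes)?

Flight 1 in UTC: 7:47 AM − 8:45 = 11:02 PM on May 18.
+6 hours 21 minutes → arrive 5:23 AM UTC on May 19.
Flight 2 in UTC: 9:24 AM + 4:00 = 1:24 PM on May 18.
+13 hours 5 minutes → arrive 2:29 AM UTC on May 19.
Flight 2 lands earlier by 2 hours 54 minutes.

the second, by 2 hours 54 minutes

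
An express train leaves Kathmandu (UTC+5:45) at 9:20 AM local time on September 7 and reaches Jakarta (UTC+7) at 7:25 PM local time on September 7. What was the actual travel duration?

Departure in UTC: 9:20 AM − 5:45 = 3:35 AM on Sep 7.
Arrival in UTC: 7:25 PM − 7:00 = 12:25 PM on Sep 7.
Elapsed = 12:25 PM − 3:35 AM = 8 hours 50 minutes.

8 hours 50 minutes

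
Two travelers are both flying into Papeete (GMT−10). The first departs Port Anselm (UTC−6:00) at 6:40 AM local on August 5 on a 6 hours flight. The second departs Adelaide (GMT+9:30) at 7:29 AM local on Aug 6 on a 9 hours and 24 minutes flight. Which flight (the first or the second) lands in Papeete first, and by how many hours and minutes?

Flight 1 in UTC: 6:40 AM + 6:00 = 12:40 PM on Aug 5.
+6 hours → arrive 6:40 PM UTC on Aug 5.
Flight 2 in UTC: 7:29 AM − 9:30 = 9:59 PM on Aug 5.
+9 hours and 24 minutes → arrive 7:23 AM UTC on Aug 6.
Flight 1 lands earlier by 12 hours 43 minutes.

the first, by 12 hours 43 minutes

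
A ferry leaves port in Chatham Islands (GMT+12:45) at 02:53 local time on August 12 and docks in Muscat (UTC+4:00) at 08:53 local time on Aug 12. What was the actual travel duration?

14 hours 45 minutes

Muscat is 8:45 behind Chatham Islands.
Clock-face elapsed time (ignoring zones) is 6 hours.
Actual elapsed = 6 hours + 8:45 = 14 hours 45 minutes.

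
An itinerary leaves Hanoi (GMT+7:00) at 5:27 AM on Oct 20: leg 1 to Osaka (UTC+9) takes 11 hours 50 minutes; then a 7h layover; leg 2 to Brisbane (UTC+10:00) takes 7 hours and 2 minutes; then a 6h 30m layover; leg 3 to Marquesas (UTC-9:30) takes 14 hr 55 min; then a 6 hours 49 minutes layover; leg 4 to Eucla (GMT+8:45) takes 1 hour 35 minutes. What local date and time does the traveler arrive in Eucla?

Convert departure to UTC: 5:27 AM − 7:00 = 10:27 PM UTC on Oct 19.
Add 11 hours 50 minutes leg 1 → 10:17 AM UTC (Oct 20).
Add 7 hours layover in Osaka → 5:17 PM UTC.
Add 7 hours 2 minutes leg 2 → 12:19 AM UTC (Oct 21).
Add 6 hours and 30 minutes layover in Brisbane → 6:49 AM UTC.
Add 14 hours and 55 minutes leg 3 → 9:44 PM UTC.
Add 6 hours 49 minutes layover in Marquesas → 4:33 AM UTC (Oct 22).
Add 1 hour and 35 minutes leg 4 → 6:08 AM UTC.
Eucla is UTC+8:45, so local arrival = 6:08 AM + 8:45 = 2:53 PM on Oct 22.

2:53 PM on Oct 22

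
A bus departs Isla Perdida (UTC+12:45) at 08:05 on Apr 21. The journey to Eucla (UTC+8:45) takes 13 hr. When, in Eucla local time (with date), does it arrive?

17:05 on April 21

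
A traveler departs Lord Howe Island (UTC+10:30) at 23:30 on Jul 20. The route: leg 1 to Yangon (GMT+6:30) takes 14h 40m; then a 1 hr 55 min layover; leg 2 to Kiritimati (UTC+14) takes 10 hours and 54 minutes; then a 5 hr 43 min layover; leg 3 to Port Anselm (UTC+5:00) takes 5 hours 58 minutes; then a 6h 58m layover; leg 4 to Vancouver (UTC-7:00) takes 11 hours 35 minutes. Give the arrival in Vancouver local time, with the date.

15:43 on July 22

Convert departure to UTC: 23:30 − 10:30 = 13:00 UTC on Jul 20.
Add 14 hours and 40 minutes leg 1 → 03:40 UTC (Jul 21).
Add 1 hour and 55 minutes layover in Yangon → 05:35 UTC.
Add 10 hours 54 minutes leg 2 → 16:29 UTC.
Add 5 hours 43 minutes layover in Kiritimati → 22:12 UTC.
Add 5 hours and 58 minutes leg 3 → 04:10 UTC (Jul 22).
Add 6 hours and 58 minutes layover in Port Anselm → 11:08 UTC.
Add 11 hours and 35 minutes leg 4 → 22:43 UTC.
Vancouver is UTC−7:00, so local arrival = 22:43 − 7:00 = 15:43 on Jul 22.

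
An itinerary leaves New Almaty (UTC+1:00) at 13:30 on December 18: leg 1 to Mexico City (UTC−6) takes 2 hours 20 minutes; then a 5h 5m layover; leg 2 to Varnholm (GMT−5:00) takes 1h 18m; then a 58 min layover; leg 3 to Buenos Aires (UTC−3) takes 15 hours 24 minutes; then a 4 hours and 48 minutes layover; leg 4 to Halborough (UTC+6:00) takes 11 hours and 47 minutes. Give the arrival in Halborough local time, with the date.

12:10 on Dec 20

Convert departure to UTC: 13:30 − 1:00 = 12:30 UTC on Dec 18.
Add 2 hours 20 minutes leg 1 → 14:50 UTC.
Add 5 hours and 5 minutes layover in Mexico City → 19:55 UTC.
Add 1 hour 18 minutes leg 2 → 21:13 UTC.
Add 58 minutes layover in Varnholm → 22:11 UTC.
Add 15 hours 24 minutes leg 3 → 13:35 UTC (Dec 19).
Add 4 hours 48 minutes layover in Buenos Aires → 18:23 UTC.
Add 11 hours 47 minutes leg 4 → 06:10 UTC (Dec 20).
Halborough is UTC+6:00, so local arrival = 06:10 + 6:00 = 12:10 on Dec 20.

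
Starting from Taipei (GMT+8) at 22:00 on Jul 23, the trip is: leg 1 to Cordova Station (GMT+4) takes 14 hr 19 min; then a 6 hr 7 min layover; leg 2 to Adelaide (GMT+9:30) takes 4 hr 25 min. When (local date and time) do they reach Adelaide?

00:21 on July 25

Convert departure to UTC: 22:00 − 8:00 = 14:00 UTC on Jul 23.
Add 14 hours 19 minutes leg 1 → 04:19 UTC (Jul 24).
Add 6 hours and 7 minutes layover in Cordova Station → 10:26 UTC.
Add 4 hours and 25 minutes leg 2 → 14:51 UTC.
Adelaide is UTC+9:30, so local arrival = 14:51 + 9:30 = 00:21 on Jul 25.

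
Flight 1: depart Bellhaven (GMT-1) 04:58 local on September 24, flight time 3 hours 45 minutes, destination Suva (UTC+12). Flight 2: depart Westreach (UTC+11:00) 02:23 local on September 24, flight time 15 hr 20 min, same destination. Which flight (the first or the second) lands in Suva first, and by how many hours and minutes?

the second, by 3 hours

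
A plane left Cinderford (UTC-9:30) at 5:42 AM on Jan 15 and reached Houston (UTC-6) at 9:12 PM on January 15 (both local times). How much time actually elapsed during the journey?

Departure in UTC: 5:42 AM + 9:30 = 3:12 PM on Jan 15.
Arrival in UTC: 9:12 PM + 6:00 = 3:12 AM on Jan 16.
Elapsed = 3:12 AM − 3:12 PM (+1 day) = 12 hours.

12 hours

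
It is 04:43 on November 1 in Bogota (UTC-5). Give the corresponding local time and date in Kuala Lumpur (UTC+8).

In UTC: 04:43 + 5:00 = 09:43 on Nov 1.
Kuala Lumpur is UTC+8:00: 09:43 + 8:00 = 17:43 on Nov 1.

17:43 on November 1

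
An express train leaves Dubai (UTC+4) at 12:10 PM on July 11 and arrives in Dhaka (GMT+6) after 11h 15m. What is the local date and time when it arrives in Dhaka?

Convert departure to UTC: 12:10 PM − 4:00 = 8:10 AM UTC on Jul 11.
Add 11 hours 15 minutes travel time → 7:25 PM UTC.
Dhaka is UTC+6:00, so local arrival = 7:25 PM + 6:00 = 1:25 AM on Jul 12.

1:25 AM on July 12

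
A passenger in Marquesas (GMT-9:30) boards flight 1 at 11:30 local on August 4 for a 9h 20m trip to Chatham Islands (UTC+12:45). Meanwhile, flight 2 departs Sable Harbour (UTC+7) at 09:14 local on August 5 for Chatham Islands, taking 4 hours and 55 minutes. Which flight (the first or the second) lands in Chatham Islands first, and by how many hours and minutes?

the first, by 49 minutes

Flight 1 in UTC: 11:30 + 9:30 = 21:00 on Aug 4.
+9 hours 20 minutes → arrive 06:20 UTC on Aug 5.
Flight 2 in UTC: 09:14 − 7:00 = 02:14 on Aug 5.
+4 hours and 55 minutes → arrive 07:09 UTC on Aug 5.
Flight 1 lands earlier by 49 minutes.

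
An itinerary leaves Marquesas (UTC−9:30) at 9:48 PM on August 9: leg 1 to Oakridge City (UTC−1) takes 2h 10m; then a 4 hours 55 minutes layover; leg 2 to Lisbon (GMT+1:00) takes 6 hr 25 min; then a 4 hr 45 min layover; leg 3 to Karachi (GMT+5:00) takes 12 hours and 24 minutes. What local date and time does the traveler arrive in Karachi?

6:57 PM on August 11

Convert departure to UTC: 9:48 PM + 9:30 = 7:18 AM UTC on Aug 10.
Add 2 hours and 10 minutes leg 1 → 9:28 AM UTC.
Add 4 hours 55 minutes layover in Oakridge City → 2:23 PM UTC.
Add 6 hours and 25 minutes leg 2 → 8:48 PM UTC.
Add 4 hours 45 minutes layover in Lisbon → 1:33 AM UTC (Aug 11).
Add 12 hours and 24 minutes leg 3 → 1:57 PM UTC.
Karachi is UTC+5:00, so local arrival = 1:57 PM + 5:00 = 6:57 PM on Aug 11.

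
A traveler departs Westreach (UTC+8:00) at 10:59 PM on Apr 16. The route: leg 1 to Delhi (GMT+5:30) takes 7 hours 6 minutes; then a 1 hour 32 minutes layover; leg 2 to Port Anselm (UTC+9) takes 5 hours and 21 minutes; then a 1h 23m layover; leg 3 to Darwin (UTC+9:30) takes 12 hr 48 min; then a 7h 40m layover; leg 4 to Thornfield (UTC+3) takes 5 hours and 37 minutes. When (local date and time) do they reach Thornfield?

Convert departure to UTC: 10:59 PM − 8:00 = 2:59 PM UTC on Apr 16.
Add 7 hours 6 minutes leg 1 → 10:05 PM UTC.
Add 1 hour and 32 minutes layover in Delhi → 11:37 PM UTC.
Add 5 hours 21 minutes leg 2 → 4:58 AM UTC (Apr 17).
Add 1 hour 23 minutes layover in Port Anselm → 6:21 AM UTC.
Add 12 hours and 48 minutes leg 3 → 7:09 PM UTC.
Add 7 hours 40 minutes layover in Darwin → 2:49 AM UTC (Apr 18).
Add 5 hours 37 minutes leg 4 → 8:26 AM UTC.
Thornfield is UTC+3:00, so local arrival = 8:26 AM + 3:00 = 11:26 AM on Apr 18.

11:26 AM on Apr 18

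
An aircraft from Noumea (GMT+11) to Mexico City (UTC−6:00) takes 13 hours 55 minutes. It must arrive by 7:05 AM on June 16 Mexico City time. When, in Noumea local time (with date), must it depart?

10:10 AM on June 16

Target arrival in UTC: 7:05 AM + 6:00 = 1:05 PM on Jun 16.
Subtract 13 hours 55 minutes → departure 11:10 PM UTC on Jun 15.
Noumea is UTC+11:00: 11:10 PM + 11:00 = 10:10 AM on Jun 16.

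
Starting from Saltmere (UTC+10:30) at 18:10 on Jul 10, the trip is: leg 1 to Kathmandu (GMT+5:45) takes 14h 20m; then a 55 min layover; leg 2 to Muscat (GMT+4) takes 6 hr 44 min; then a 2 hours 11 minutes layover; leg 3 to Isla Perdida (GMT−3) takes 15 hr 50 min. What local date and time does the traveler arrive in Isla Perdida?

Convert departure to UTC: 18:10 − 10:30 = 07:40 UTC on Jul 10.
Add 14 hours 20 minutes leg 1 → 22:00 UTC.
Add 55 minutes layover in Kathmandu → 22:55 UTC.
Add 6 hours and 44 minutes leg 2 → 05:39 UTC (Jul 11).
Add 2 hours 11 minutes layover in Muscat → 07:50 UTC.
Add 15 hours 50 minutes leg 3 → 23:40 UTC.
Isla Perdida is UTC−3:00, so local arrival = 23:40 − 3:00 = 20:40 on Jul 11.

20:40 on Jul 11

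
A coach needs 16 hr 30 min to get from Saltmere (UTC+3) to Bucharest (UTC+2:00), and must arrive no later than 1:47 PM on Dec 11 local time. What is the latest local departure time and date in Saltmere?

Target arrival in UTC: 1:47 PM − 2:00 = 11:47 AM on Dec 11.
Subtract 16 hours and 30 minutes → departure 7:17 PM UTC on Dec 10.
Saltmere is UTC+3:00: 7:17 PM + 3:00 = 10:17 PM on Dec 10.

10:17 PM on Dec 10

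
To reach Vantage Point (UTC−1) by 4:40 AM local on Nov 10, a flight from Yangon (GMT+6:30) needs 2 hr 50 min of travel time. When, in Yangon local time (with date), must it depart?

Target arrival in UTC: 4:40 AM + 1:00 = 5:40 AM on Nov 10.
Subtract 2 hours and 50 minutes → departure 2:50 AM UTC on Nov 10.
Yangon is UTC+6:30: 2:50 AM + 6:30 = 9:20 AM on Nov 10.

9:20 AM on Nov 10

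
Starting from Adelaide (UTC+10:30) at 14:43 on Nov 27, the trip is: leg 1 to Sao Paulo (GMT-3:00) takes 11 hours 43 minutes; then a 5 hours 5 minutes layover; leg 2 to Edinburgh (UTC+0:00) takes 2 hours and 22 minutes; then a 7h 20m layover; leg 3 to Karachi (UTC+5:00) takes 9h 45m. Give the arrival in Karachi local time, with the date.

21:28 on November 28

Convert departure to UTC: 14:43 − 10:30 = 04:13 UTC on Nov 27.
Add 11 hours 43 minutes leg 1 → 15:56 UTC.
Add 5 hours 5 minutes layover in Sao Paulo → 21:01 UTC.
Add 2 hours 22 minutes leg 2 → 23:23 UTC.
Add 7 hours 20 minutes layover in Edinburgh → 06:43 UTC (Nov 28).
Add 9 hours and 45 minutes leg 3 → 16:28 UTC.
Karachi is UTC+5:00, so local arrival = 16:28 + 5:00 = 21:28 on Nov 28.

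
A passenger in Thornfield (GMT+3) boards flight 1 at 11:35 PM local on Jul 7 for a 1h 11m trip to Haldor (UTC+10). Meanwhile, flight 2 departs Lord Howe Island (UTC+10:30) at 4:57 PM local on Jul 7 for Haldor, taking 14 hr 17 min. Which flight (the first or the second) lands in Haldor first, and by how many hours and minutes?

Flight 1 in UTC: 11:35 PM − 3:00 = 8:35 PM on Jul 7.
+1 hour 11 minutes → arrive 9:46 PM UTC on Jul 7.
Flight 2 in UTC: 4:57 PM − 10:30 = 6:27 AM on Jul 7.
+14 hours and 17 minutes → arrive 8:44 PM UTC on Jul 7.
Flight 2 lands earlier by 1 hour 2 minutes.

the second, by 1 hour 2 minutes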